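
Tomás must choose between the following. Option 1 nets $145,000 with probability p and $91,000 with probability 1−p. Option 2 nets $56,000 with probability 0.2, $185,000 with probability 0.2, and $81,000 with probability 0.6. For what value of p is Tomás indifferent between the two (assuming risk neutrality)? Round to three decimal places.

EV(Option 2) = 0.2 × 56000 + 0.2 × 185000 + 0.6 × 81000 = 11200 + 37000 + 48600 = 96800
p·145000 + (1−p)·91000 = 96800
54000p + 91000 = 96800
p = (96800 − 91000) / 54000

p = 0.107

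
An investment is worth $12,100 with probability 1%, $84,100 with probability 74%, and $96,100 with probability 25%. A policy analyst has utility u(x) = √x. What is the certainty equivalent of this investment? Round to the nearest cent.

E[u] = 0.01·√12100 + 0.74·√84100 + 0.25·√96100 = 0.01·110 + 0.74·290 + 0.25·310 = 293.2
CE = (293.2)² = 85966.24

$85,966.24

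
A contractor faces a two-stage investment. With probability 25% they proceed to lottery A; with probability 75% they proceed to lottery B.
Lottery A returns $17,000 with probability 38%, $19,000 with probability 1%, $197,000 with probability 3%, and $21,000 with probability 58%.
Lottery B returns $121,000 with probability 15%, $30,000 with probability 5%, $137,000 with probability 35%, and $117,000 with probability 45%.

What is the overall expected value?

$96,372.50

EV(A) = 0.38 × 17000 + 0.01 × 19000 + 0.03 × 197000 + 0.58 × 21000 = 6460 + 190 + 5910 + 12180 = 24740
EV(B) = 0.15 × 121000 + 0.05 × 30000 + 0.35 × 137000 + 0.45 × 117000 = 18150 + 1500 + 47950 + 52650 = 120250
Overall = 0.25 × 24740 + 0.75 × 120250 = 6185 + 90187.5 = 96372.5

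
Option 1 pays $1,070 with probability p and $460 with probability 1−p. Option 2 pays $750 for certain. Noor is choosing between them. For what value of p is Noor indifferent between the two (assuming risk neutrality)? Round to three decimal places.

p·1070 + (1−p)·460 = 750
610p + 460 = 750
p = (750 − 460) / 610

p = 0.475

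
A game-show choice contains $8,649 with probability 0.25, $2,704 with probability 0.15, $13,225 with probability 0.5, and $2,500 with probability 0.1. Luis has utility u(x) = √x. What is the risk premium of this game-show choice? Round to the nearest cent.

$678.75

E[u] = 0.25·√8649 + 0.15·√2704 + 0.5·√13225 + 0.1·√2500 = 0.25·93 + 0.15·52 + 0.5·115 + 0.1·50 = 93.55
CE = (93.55)² = 8751.6025
Risk premium = EV − CE = 9430.35 − 8751.6025 = 678.7475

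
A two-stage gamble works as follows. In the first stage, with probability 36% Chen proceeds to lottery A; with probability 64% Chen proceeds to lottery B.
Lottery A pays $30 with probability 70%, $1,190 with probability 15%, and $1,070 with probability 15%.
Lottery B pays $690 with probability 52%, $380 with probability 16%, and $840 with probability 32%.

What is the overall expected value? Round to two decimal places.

$570.18

EV(A) = 0.7 × 30 + 0.15 × 1190 + 0.15 × 1070 = 21 + 178.5 + 160.5 = 360
EV(B) = 0.52 × 690 + 0.16 × 380 + 0.32 × 840 = 358.8 + 60.8 + 268.8 = 688.4
Overall = 0.36 × 360 + 0.64 × 688.4 = 129.6 + 440.576 = 570.176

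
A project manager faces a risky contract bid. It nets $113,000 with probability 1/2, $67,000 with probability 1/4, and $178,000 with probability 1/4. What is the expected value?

$117,750

EV = 1/2 × 113000 + 1/4 × 67000 + 1/4 × 178000 = 56500 + 16750 + 44500 = 117750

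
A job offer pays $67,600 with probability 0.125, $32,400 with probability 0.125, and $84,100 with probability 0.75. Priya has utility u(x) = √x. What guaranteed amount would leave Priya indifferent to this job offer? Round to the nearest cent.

$74,256.25

E[u] = 0.125·√67600 + 0.125·√32400 + 0.75·√84100 = 0.125·260 + 0.125·180 + 0.75·290 = 272.5
CE = (272.5)² = 74256.25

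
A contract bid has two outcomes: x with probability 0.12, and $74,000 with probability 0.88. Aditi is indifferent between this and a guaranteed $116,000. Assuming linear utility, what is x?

0.12·x + 0.88·74000 = 116000
0.12·x = 116000 − 65120 = 50880
x = 50880 / 0.12 = 424000

x = $424,000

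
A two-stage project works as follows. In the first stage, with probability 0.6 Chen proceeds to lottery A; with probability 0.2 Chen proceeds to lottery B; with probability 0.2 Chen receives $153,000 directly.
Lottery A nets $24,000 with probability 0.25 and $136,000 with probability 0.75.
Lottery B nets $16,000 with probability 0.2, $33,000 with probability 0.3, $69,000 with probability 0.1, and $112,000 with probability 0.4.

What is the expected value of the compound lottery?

EV(A) = 0.25 × 24000 + 0.75 × 136000 = 6000 + 102000 = 108000
EV(B) = 0.2 × 16000 + 0.3 × 33000 + 0.1 × 69000 + 0.4 × 112000 = 3200 + 9900 + 6900 + 44800 = 64800
Branch C: 153000 (certain)
Overall = 0.6 × 108000 + 0.2 × 64800 + 0.2 × 153000 = 64800 + 12960 + 30600 = 108360

$108,360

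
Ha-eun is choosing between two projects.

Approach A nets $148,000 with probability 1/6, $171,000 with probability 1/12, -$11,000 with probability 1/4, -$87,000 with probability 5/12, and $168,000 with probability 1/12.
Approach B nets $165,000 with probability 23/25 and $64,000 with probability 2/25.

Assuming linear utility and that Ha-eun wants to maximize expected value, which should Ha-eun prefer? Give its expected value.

Approach B ($156,920)

Approach A = 1/6 × 148000 + 1/12 × 171000 + 1/4 × (-11000) + 5/12 × (-87000) + 1/12 × 168000 = 24666.6667 + 14250 − 2750 − 36250 + 14000 = 13916.6667
Approach B = 23/25 × 165000 + 2/25 × 64000 = 151800 + 5120 = 156920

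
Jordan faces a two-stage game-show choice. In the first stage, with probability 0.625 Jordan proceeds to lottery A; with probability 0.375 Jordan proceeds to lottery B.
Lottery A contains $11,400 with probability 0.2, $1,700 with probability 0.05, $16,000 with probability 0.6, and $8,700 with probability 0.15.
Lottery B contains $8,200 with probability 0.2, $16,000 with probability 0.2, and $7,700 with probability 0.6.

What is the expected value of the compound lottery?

EV(A) = 0.2 × 11400 + 0.05 × 1700 + 0.6 × 16000 + 0.15 × 8700 = 2280 + 85 + 9600 + 1305 = 13270
EV(B) = 0.2 × 8200 + 0.2 × 16000 + 0.6 × 7700 = 1640 + 3200 + 4620 = 9460
Overall = 0.625 × 13270 + 0.375 × 9460 = 8293.75 + 3547.5 = 11841.25

$11,841.25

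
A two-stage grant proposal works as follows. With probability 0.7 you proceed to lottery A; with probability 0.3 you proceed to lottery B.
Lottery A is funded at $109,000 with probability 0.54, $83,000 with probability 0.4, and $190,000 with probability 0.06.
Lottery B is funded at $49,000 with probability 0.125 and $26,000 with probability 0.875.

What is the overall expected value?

$81,084.50

EV(A) = 0.54 × 109000 + 0.4 × 83000 + 0.06 × 190000 = 58860 + 33200 + 11400 = 103460
EV(B) = 0.125 × 49000 + 0.875 × 26000 = 6125 + 22750 = 28875
Overall = 0.7 × 103460 + 0.3 × 28875 = 72422 + 8662.5 = 81084.5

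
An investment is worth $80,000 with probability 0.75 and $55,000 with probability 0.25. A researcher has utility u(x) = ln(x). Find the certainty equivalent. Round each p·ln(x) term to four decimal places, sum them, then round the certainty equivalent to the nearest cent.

$72,845.79

E[u] = 0.75·ln(80000) + 0.25·ln(55000) = 8.4673 + 2.7288 = 11.1961
CE = e^11.1961 ≈ 72845.79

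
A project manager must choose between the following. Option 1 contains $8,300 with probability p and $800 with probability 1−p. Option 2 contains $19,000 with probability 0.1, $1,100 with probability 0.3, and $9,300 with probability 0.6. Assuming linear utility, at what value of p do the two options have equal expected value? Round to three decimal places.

p = 0.935

EV(Option 2) = 0.1 × 19000 + 0.3 × 1100 + 0.6 × 9300 = 1900 + 330 + 5580 = 7810
p·8300 + (1−p)·800 = 7810
7500p + 800 = 7810
p = (7810 − 800) / 7500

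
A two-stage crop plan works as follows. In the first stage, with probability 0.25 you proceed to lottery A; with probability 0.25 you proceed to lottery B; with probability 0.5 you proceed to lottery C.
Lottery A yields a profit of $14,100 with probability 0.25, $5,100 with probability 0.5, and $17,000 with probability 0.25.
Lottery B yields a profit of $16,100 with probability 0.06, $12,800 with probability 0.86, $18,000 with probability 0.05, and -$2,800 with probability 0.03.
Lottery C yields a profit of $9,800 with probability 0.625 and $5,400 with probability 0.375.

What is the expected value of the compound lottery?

EV(A) = 0.25 × 14100 + 0.5 × 5100 + 0.25 × 17000 = 3525 + 2550 + 4250 = 10325
EV(B) = 0.06 × 16100 + 0.86 × 12800 + 0.05 × 18000 + 0.03 × (-2800) = 966 + 11008 + 900 − 84 = 12790
EV(C) = 0.625 × 9800 + 0.375 × 5400 = 6125 + 2025 = 8150
Overall = 0.25 × 10325 + 0.25 × 12790 + 0.5 × 8150 = 2581.25 + 3197.5 + 4075 = 9853.75

$9,853.75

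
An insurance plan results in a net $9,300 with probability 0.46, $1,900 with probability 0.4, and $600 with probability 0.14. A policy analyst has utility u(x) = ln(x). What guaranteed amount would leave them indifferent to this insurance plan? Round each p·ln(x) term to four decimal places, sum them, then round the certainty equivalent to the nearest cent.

E[u] = 0.46·ln(9300) + 0.4·ln(1900) + 0.14·ln(600) = 4.2034 + 3.0198 + 0.8956 = 8.1188
CE = e^8.1188 ≈ 3356.99

$3,356.99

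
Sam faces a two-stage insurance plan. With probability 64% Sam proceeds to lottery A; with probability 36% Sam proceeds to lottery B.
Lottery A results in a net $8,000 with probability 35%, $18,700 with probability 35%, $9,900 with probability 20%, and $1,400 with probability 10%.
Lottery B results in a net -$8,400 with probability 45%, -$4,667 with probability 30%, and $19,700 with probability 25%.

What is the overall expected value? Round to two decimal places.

EV(A) = 0.35 × 8000 + 0.35 × 18700 + 0.2 × 9900 + 0.1 × 1400 = 2800 + 6545 + 1980 + 140 = 11465
EV(B) = 0.45 × (-8400) + 0.3 × (-4667) + 0.25 × 19700 = -3780 − 1400.1 + 4925 = -255.1
Overall = 0.64 × 11465 + 0.36 × (-255.1) = 7337.6 − 91.836 = 7245.764

$7,245.76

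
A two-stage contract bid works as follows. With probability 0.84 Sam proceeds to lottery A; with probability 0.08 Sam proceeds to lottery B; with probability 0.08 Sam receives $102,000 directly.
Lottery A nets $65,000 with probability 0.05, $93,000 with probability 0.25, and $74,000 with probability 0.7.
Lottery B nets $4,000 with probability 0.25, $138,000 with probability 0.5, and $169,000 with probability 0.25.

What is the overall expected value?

$82,912

EV(A) = 0.05 × 65000 + 0.25 × 93000 + 0.7 × 74000 = 3250 + 23250 + 51800 = 78300
EV(B) = 0.25 × 4000 + 0.5 × 138000 + 0.25 × 169000 = 1000 + 69000 + 42250 = 112250
Branch C: 102000 (certain)
Overall = 0.84 × 78300 + 0.08 × 112250 + 0.08 × 102000 = 65772 + 8980 + 8160 = 82912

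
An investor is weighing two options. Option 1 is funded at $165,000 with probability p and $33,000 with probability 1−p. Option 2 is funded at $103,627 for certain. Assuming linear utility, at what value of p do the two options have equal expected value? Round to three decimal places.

p = 0.535

p·165000 + (1−p)·33000 = 103627
132000p + 33000 = 103627
p = (103627 − 33000) / 132000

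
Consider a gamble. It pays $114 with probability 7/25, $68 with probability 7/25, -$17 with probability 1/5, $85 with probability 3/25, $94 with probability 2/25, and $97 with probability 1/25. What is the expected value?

$69.16

EV = 7/25 × 114 + 7/25 × 68 + 1/5 × (-17) + 3/25 × 85 + 2/25 × 94 + 1/25 × 97 = 31.92 + 19.04 − 3.4 + 10.2 + 7.52 + 3.88 = 69.16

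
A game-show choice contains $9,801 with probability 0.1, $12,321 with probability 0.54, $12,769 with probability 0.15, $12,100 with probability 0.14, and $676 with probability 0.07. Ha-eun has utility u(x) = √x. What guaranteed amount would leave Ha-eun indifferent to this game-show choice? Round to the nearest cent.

E[u] = 0.1·√9801 + 0.54·√12321 + 0.15·√12769 + 0.14·√12100 + 0.07·√676 = 0.1·99 + 0.54·111 + 0.15·113 + 0.14·110 + 0.07·26 = 104.01
CE = (104.01)² = 10818.0801

$10,818.08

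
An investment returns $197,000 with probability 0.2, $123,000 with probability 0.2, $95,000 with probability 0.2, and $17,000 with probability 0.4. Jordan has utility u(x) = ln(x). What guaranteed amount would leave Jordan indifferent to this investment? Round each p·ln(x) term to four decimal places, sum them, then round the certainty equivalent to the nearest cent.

$58,156.91

E[u] = 0.2·ln(197000) + 0.2·ln(123000) + 0.2·ln(95000) + 0.4·ln(17000) = 2.4382 + 2.3440 + 2.2923 + 3.8964 = 10.9709
CE = e^10.9709 ≈ 58156.91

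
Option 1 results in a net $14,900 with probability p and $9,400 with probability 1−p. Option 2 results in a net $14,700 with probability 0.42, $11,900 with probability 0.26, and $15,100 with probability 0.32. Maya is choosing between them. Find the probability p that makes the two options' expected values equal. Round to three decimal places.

p = 0.855

EV(Option 2) = 0.42 × 14700 + 0.26 × 11900 + 0.32 × 15100 = 6174 + 3094 + 4832 = 14100
p·14900 + (1−p)·9400 = 14100
5500p + 9400 = 14100
p = (14100 − 9400) / 5500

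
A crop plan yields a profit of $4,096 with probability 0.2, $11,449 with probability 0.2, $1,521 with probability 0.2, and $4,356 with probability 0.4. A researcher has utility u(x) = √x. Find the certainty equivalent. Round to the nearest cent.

E[u] = 0.2·√4096 + 0.2·√11449 + 0.2·√1521 + 0.4·√4356 = 0.2·64 + 0.2·107 + 0.2·39 + 0.4·66 = 68.4
CE = (68.4)² = 4678.56

$4,678.56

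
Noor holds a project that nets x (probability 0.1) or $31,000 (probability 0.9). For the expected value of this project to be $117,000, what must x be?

x = $891,000

0.1·x + 0.9·31000 = 117000
0.1·x = 117000 − 27900 = 89100
x = 89100 / 0.1 = 891000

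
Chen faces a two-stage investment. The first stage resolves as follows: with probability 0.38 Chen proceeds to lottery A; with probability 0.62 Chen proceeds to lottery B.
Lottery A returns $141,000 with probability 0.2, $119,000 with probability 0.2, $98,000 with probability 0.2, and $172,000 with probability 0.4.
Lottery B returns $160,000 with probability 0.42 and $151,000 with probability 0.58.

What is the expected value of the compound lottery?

EV(A) = 0.2 × 141000 + 0.2 × 119000 + 0.2 × 98000 + 0.4 × 172000 = 28200 + 23800 + 19600 + 68800 = 140400
EV(B) = 0.42 × 160000 + 0.58 × 151000 = 67200 + 87580 = 154780
Overall = 0.38 × 140400 + 0.62 × 154780 = 53352 + 95963.6 = 149315.6

$149,315.60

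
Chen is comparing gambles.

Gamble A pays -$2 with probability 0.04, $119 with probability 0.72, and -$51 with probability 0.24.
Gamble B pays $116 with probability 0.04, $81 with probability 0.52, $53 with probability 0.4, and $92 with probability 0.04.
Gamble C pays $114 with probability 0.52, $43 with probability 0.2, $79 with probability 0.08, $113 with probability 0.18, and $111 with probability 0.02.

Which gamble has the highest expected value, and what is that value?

Gamble A = 0.04 × (-2) + 0.72 × 119 + 0.24 × (-51) = -0.08 + 85.68 − 12.24 = 73.36
Gamble B = 0.04 × 116 + 0.52 × 81 + 0.4 × 53 + 0.04 × 92 = 4.64 + 42.12 + 21.2 + 3.68 = 71.64
Gamble C = 0.52 × 114 + 0.2 × 43 + 0.08 × 79 + 0.18 × 113 + 0.02 × 111 = 59.28 + 8.6 + 6.32 + 20.34 + 2.22 = 96.76

Gamble C ($96.76)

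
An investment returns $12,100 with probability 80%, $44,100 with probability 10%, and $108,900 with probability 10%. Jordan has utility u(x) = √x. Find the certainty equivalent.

$20,164

E[u] = 0.8·√12100 + 0.1·√44100 + 0.1·√108900 = 0.8·110 + 0.1·210 + 0.1·330 = 142
CE = (142)² = 20164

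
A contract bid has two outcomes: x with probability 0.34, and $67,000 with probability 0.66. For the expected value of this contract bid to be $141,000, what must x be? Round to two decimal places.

0.34·x + 0.66·67000 = 141000
0.34·x = 141000 − 44220 = 96780
x = 96780 / 0.34 = 284647.0588

x = $284,647.06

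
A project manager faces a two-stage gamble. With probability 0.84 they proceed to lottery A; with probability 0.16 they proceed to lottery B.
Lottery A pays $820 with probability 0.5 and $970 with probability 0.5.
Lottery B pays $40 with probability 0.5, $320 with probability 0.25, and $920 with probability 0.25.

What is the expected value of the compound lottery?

EV(A) = 0.5 × 820 + 0.5 × 970 = 410 + 485 = 895
EV(B) = 0.5 × 40 + 0.25 × 320 + 0.25 × 920 = 20 + 80 + 230 = 330
Overall = 0.84 × 895 + 0.16 × 330 = 751.8 + 52.8 = 804.6

$804.60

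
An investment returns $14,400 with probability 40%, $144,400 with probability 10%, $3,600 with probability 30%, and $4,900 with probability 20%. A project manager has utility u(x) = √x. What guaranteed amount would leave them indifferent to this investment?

$13,924

E[u] = 0.4·√14400 + 0.1·√144400 + 0.3·√3600 + 0.2·√4900 = 0.4·120 + 0.1·380 + 0.3·60 + 0.2·70 = 118
CE = (118)² = 13924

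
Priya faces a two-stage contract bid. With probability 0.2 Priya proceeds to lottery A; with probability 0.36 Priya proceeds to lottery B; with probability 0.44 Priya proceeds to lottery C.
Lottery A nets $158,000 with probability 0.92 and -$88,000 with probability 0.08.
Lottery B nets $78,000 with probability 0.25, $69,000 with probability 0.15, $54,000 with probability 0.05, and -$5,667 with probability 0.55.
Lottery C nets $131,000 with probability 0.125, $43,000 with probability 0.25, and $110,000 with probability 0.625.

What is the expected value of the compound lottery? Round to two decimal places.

EV(A) = 0.92 × 158000 + 0.08 × (-88000) = 145360 − 7040 = 138320
EV(B) = 0.25 × 78000 + 0.15 × 69000 + 0.05 × 54000 + 0.55 × (-5667) = 19500 + 10350 + 2700 − 3116.85 = 29433.15
EV(C) = 0.125 × 131000 + 0.25 × 43000 + 0.625 × 110000 = 16375 + 10750 + 68750 = 95875
Overall = 0.2 × 138320 + 0.36 × 29433.15 + 0.44 × 95875 = 27664 + 10595.934 + 42185 = 80444.934

$80,444.93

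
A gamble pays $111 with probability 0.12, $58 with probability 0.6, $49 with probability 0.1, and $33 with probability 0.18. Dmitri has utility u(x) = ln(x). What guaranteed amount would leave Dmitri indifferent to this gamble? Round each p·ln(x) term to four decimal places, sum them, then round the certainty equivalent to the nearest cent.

$55.70

E[u] = 0.12·ln(111) + 0.6·ln(58) + 0.1·ln(49) + 0.18·ln(33) = 0.5651 + 2.4363 + 0.3892 + 0.6294 = 4.0200
CE = e^4.0200 ≈ 55.70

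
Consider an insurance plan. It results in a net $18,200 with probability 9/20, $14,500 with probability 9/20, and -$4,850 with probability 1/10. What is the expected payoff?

$14,230

EV = 9/20 × 18200 + 9/20 × 14500 + 1/10 × (-4850) = 8190 + 6525 − 485 = 14230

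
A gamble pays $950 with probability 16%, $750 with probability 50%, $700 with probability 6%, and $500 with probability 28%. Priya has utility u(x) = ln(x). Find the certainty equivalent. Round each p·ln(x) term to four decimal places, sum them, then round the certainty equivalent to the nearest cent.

E[u] = 0.16·ln(950) + 0.5·ln(750) + 0.06·ln(700) + 0.28·ln(500) = 1.0970 + 3.3100 + 0.3931 + 1.7401 = 6.5402
CE = e^6.5402 ≈ 692.43

$692.43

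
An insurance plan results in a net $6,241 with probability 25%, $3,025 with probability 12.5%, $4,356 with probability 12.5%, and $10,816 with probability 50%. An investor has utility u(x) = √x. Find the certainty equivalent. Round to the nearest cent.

E[u] = 0.25·√6241 + 0.125·√3025 + 0.125·√4356 + 0.5·√10816 = 0.25·79 + 0.125·55 + 0.125·66 + 0.5·104 = 86.875
CE = (86.875)² = 7547.265625

$7,547.27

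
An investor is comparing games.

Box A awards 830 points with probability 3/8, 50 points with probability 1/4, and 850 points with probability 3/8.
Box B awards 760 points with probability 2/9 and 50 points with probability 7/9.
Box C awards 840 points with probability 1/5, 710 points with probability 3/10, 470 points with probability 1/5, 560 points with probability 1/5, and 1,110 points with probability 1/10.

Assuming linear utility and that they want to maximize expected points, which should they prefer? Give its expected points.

Box C (698 points)

Box A = 3/8 × 830 + 1/4 × 50 + 3/8 × 850 = 311.25 + 12.5 + 318.75 = 642.5
Box B = 2/9 × 760 + 7/9 × 50 = 168.8889 + 38.8889 = 207.7778
Box C = 1/5 × 840 + 3/10 × 710 + 1/5 × 470 + 1/5 × 560 + 1/10 × 1110 = 168 + 213 + 94 + 112 + 111 = 698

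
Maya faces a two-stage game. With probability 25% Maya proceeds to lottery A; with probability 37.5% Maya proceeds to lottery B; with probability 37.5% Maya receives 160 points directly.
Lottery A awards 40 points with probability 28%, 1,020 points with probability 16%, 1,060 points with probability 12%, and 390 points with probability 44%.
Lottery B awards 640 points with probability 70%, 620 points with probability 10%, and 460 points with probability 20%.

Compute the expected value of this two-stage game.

404.05 points

EV(A) = 0.28 × 40 + 0.16 × 1020 + 0.12 × 1060 + 0.44 × 390 = 11.2 + 163.2 + 127.2 + 171.6 = 473.2
EV(B) = 0.7 × 640 + 0.1 × 620 + 0.2 × 460 = 448 + 62 + 92 = 602
Branch C: 160 (certain)
Overall = 0.25 × 473.2 + 0.375 × 602 + 0.375 × 160 = 118.3 + 225.75 + 60 = 404.05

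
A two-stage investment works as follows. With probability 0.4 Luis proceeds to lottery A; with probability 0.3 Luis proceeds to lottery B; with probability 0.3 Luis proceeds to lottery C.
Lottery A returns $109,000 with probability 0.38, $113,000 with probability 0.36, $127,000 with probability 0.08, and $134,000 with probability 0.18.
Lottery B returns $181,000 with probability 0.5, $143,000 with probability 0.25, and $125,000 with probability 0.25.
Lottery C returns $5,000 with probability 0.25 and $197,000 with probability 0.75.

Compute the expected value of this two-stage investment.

$138,502

EV(A) = 0.38 × 109000 + 0.36 × 113000 + 0.08 × 127000 + 0.18 × 134000 = 41420 + 40680 + 10160 + 24120 = 116380
EV(B) = 0.5 × 181000 + 0.25 × 143000 + 0.25 × 125000 = 90500 + 35750 + 31250 = 157500
EV(C) = 0.25 × 5000 + 0.75 × 197000 = 1250 + 147750 = 149000
Overall = 0.4 × 116380 + 0.3 × 157500 + 0.3 × 149000 = 46552 + 47250 + 44700 = 138502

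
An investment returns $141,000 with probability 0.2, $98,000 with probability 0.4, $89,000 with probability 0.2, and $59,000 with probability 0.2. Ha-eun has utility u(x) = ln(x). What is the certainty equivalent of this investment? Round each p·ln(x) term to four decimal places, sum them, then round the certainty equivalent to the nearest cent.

$93,414.33

E[u] = 0.2·ln(141000) + 0.4·ln(98000) + 0.2·ln(89000) + 0.2·ln(59000) = 2.3713 + 4.5971 + 2.2793 + 2.1971 = 11.4448
CE = e^11.4448 ≈ 93414.33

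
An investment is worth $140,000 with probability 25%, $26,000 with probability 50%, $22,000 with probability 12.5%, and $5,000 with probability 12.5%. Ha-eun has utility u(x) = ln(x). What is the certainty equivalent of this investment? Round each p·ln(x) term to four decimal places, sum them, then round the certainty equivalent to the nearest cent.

E[u] = 0.25·ln(140000) + 0.5·ln(26000) + 0.125·ln(22000) + 0.125·ln(5000) = 2.9623 + 5.0829 + 1.2498 + 1.0646 = 10.3596
CE = e^10.3596 ≈ 31558.56

$31,558.56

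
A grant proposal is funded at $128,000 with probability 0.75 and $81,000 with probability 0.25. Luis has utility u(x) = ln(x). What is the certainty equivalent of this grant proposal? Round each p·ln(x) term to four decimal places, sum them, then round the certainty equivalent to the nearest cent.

E[u] = 0.75·ln(128000) + 0.25·ln(81000) = 8.8198 + 2.8256 = 11.6454
CE = e^11.6454 ≈ 114164.99

$114,164.99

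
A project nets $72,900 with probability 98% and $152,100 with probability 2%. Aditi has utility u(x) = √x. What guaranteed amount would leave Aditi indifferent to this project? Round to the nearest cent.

E[u] = 0.98·√72900 + 0.02·√152100 = 0.98·270 + 0.02·390 = 272.4
CE = (272.4)² = 74201.76

$74,201.76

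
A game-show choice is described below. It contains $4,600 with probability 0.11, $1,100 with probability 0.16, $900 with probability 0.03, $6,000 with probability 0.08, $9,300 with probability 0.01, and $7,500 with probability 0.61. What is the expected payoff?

EV = 0.11 × 4600 + 0.16 × 1100 + 0.03 × 900 + 0.08 × 6000 + 0.01 × 9300 + 0.61 × 7500 = 506 + 176 + 27 + 480 + 93 + 4575 = 5857

$5,857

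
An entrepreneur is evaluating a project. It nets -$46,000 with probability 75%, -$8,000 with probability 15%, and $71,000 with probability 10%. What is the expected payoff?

-$28,600

EV = 0.75 × (-46000) + 0.15 × (-8000) + 0.1 × 71000 = -34500 − 1200 + 7100 = -28600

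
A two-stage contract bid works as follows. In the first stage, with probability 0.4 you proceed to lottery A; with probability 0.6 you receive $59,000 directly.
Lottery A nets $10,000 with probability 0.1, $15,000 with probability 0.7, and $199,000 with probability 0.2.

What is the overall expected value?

EV(A) = 0.1 × 10000 + 0.7 × 15000 + 0.2 × 199000 = 1000 + 10500 + 39800 = 51300
Branch B: 59000 (certain)
Overall = 0.4 × 51300 + 0.6 × 59000 = 20520 + 35400 = 55920

$55,920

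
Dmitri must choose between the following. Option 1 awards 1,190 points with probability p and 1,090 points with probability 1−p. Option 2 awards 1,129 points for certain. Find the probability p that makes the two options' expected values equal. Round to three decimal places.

p = 0.390

p·1190 + (1−p)·1090 = 1129
100p + 1090 = 1129
p = (1129 − 1090) / 100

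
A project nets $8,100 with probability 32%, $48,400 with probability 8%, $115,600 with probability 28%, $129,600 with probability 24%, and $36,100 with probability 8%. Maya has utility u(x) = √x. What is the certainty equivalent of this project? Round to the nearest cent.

E[u] = 0.32·√8100 + 0.08·√48400 + 0.28·√115600 + 0.24·√129600 + 0.08·√36100 = 0.32·90 + 0.08·220 + 0.28·340 + 0.24·360 + 0.08·190 = 243.2
CE = (243.2)² = 59146.24

$59,146.24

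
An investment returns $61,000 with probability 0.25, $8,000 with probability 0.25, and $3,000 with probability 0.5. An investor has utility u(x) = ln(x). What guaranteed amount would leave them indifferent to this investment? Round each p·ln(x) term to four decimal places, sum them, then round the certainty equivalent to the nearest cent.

E[u] = 0.25·ln(61000) + 0.25·ln(8000) + 0.5·ln(3000) = 2.7547 + 2.2468 + 4.0032 = 9.0047
CE = e^9.0047 ≈ 8141.26

$8,141.26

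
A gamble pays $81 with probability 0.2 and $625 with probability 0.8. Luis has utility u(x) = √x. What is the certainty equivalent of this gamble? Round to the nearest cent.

$475.24

E[u] = 0.2·√81 + 0.8·√625 = 0.2·9 + 0.8·25 = 21.8
CE = (21.8)² = 475.24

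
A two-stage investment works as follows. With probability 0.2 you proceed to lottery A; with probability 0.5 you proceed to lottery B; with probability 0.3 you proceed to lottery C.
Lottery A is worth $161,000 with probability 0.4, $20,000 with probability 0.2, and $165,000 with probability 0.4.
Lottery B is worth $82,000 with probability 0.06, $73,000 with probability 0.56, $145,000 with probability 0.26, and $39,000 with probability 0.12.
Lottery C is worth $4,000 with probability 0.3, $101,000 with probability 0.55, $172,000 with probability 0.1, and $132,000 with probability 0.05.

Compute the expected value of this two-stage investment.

$95,135

EV(A) = 0.4 × 161000 + 0.2 × 20000 + 0.4 × 165000 = 64400 + 4000 + 66000 = 134400
EV(B) = 0.06 × 82000 + 0.56 × 73000 + 0.26 × 145000 + 0.12 × 39000 = 4920 + 40880 + 37700 + 4680 = 88180
EV(C) = 0.3 × 4000 + 0.55 × 101000 + 0.1 × 172000 + 0.05 × 132000 = 1200 + 55550 + 17200 + 6600 = 80550
Overall = 0.2 × 134400 + 0.5 × 88180 + 0.3 × 80550 = 26880 + 44090 + 24165 = 95135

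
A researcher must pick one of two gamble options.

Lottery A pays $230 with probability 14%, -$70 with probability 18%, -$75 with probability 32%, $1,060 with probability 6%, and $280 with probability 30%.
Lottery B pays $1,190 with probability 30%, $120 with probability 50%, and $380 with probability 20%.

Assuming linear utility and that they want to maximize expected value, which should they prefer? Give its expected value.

Lottery B ($493)

Lottery A = 0.14 × 230 + 0.18 × (-70) + 0.32 × (-75) + 0.06 × 1060 + 0.3 × 280 = 32.2 − 12.6 − 24 + 63.6 + 84 = 143.2
Lottery B = 0.3 × 1190 + 0.5 × 120 + 0.2 × 380 = 357 + 60 + 76 = 493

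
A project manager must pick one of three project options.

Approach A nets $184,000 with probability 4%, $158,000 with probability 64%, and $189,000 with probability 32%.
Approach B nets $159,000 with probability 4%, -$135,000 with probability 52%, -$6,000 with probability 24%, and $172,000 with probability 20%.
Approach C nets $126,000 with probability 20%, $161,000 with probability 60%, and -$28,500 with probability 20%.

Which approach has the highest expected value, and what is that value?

Approach A = 0.04 × 184000 + 0.64 × 158000 + 0.32 × 189000 = 7360 + 101120 + 60480 = 168960
Approach B = 0.04 × 159000 + 0.52 × (-135000) + 0.24 × (-6000) + 0.2 × 172000 = 6360 − 70200 − 1440 + 34400 = -30880
Approach C = 0.2 × 126000 + 0.6 × 161000 + 0.2 × (-28500) = 25200 + 96600 − 5700 = 116100

Approach A ($168,960)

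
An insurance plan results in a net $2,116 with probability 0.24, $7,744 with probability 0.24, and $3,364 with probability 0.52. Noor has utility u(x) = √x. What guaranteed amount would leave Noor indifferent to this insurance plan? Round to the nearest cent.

E[u] = 0.24·√2116 + 0.24·√7744 + 0.52·√3364 = 0.24·46 + 0.24·88 + 0.52·58 = 62.32
CE = (62.32)² = 3883.7824

$3,883.78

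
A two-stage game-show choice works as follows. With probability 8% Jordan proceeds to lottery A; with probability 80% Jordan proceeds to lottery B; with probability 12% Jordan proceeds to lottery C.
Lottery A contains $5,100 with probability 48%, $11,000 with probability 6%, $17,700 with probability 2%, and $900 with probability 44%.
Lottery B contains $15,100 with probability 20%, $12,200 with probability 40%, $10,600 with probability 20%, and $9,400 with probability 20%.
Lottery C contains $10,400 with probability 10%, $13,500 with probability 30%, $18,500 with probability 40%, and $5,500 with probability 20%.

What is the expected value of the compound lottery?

$11,459.44

EV(A) = 0.48 × 5100 + 0.06 × 11000 + 0.02 × 17700 + 0.44 × 900 = 2448 + 660 + 354 + 396 = 3858
EV(B) = 0.2 × 15100 + 0.4 × 12200 + 0.2 × 10600 + 0.2 × 9400 = 3020 + 4880 + 2120 + 1880 = 11900
EV(C) = 0.1 × 10400 + 0.3 × 13500 + 0.4 × 18500 + 0.2 × 5500 = 1040 + 4050 + 7400 + 1100 = 13590
Overall = 0.08 × 3858 + 0.8 × 11900 + 0.12 × 13590 = 308.64 + 9520 + 1630.8 = 11459.44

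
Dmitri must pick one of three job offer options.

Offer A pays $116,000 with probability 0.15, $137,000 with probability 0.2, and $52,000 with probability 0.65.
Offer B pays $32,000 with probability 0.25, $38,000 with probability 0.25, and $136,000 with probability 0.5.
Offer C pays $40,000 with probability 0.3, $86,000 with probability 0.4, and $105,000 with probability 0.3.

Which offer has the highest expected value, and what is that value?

Offer B ($85,500)

Offer A = 0.15 × 116000 + 0.2 × 137000 + 0.65 × 52000 = 17400 + 27400 + 33800 = 78600
Offer B = 0.25 × 32000 + 0.25 × 38000 + 0.5 × 136000 = 8000 + 9500 + 68000 = 85500
Offer C = 0.3 × 40000 + 0.4 × 86000 + 0.3 × 105000 = 12000 + 34400 + 31500 = 77900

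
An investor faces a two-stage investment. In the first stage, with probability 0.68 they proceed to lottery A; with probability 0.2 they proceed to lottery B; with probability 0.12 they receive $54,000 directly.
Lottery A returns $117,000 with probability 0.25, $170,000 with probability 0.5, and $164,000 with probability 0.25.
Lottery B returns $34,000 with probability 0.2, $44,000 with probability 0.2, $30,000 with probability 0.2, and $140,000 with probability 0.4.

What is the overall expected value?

EV(A) = 0.25 × 117000 + 0.5 × 170000 + 0.25 × 164000 = 29250 + 85000 + 41000 = 155250
EV(B) = 0.2 × 34000 + 0.2 × 44000 + 0.2 × 30000 + 0.4 × 140000 = 6800 + 8800 + 6000 + 56000 = 77600
Branch C: 54000 (certain)
Overall = 0.68 × 155250 + 0.2 × 77600 + 0.12 × 54000 = 105570 + 15520 + 6480 = 127570

$127,570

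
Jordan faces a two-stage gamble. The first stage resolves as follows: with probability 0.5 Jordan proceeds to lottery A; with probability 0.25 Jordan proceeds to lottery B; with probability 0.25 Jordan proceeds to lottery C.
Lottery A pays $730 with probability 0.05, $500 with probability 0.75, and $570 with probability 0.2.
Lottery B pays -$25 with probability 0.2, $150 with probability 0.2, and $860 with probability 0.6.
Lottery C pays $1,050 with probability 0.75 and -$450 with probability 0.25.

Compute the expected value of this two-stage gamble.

EV(A) = 0.05 × 730 + 0.75 × 500 + 0.2 × 570 = 36.5 + 375 + 114 = 525.5
EV(B) = 0.2 × (-25) + 0.2 × 150 + 0.6 × 860 = -5 + 30 + 516 = 541
EV(C) = 0.75 × 1050 + 0.25 × (-450) = 787.5 − 112.5 = 675
Overall = 0.5 × 525.5 + 0.25 × 541 + 0.25 × 675 = 262.75 + 135.25 + 168.75 = 566.75

$566.75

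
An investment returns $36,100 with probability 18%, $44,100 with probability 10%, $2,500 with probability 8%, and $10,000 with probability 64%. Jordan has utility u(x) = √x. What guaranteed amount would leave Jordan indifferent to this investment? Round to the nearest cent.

$15,178.24

E[u] = 0.18·√36100 + 0.1·√44100 + 0.08·√2500 + 0.64·√10000 = 0.18·190 + 0.1·210 + 0.08·50 + 0.64·100 = 123.2
CE = (123.2)² = 15178.24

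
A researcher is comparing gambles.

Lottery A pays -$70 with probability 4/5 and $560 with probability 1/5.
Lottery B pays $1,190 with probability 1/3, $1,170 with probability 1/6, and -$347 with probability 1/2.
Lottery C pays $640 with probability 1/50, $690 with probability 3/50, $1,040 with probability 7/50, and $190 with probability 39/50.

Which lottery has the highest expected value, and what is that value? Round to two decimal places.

Lottery A = 4/5 × (-70) + 1/5 × 560 = -56 + 112 = 56
Lottery B = 1/3 × 1190 + 1/6 × 1170 + 1/2 × (-347) = 396.6667 + 195 − 173.5 = 418.1667
Lottery C = 1/50 × 640 + 3/50 × 690 + 7/50 × 1040 + 39/50 × 190 = 12.8 + 41.4 + 145.6 + 148.2 = 348

Lottery B ($418.17)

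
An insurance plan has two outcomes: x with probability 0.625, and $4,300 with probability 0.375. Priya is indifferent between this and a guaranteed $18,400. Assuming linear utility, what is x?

x = $26,860

0.625·x + 0.375·4300 = 18400
0.625·x = 18400 − 1612.5 = 16787.5
x = 16787.5 / 0.625 = 26860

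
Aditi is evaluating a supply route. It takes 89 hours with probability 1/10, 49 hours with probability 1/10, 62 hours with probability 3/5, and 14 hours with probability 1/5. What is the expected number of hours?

EV = 1/10 × 89 + 1/10 × 49 + 3/5 × 62 + 1/5 × 14 = 8.9 + 4.9 + 37.2 + 2.8 = 53.8

53.8 hours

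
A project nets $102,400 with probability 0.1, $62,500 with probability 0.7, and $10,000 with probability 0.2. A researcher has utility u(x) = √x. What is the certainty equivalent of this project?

$51,529

E[u] = 0.1·√102400 + 0.7·√62500 + 0.2·√10000 = 0.1·320 + 0.7·250 + 0.2·100 = 227
CE = (227)² = 51529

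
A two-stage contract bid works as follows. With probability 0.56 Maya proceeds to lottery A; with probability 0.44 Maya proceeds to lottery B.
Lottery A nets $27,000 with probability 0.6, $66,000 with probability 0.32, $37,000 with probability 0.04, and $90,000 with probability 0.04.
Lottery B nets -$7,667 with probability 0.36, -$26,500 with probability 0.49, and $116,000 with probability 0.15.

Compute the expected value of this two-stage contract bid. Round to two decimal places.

$24,472.15

EV(A) = 0.6 × 27000 + 0.32 × 66000 + 0.04 × 37000 + 0.04 × 90000 = 16200 + 21120 + 1480 + 3600 = 42400
EV(B) = 0.36 × (-7667) + 0.49 × (-26500) + 0.15 × 116000 = -2760.12 − 12985 + 17400 = 1654.88
Overall = 0.56 × 42400 + 0.44 × 1654.88 = 23744 + 728.1472 = 24472.1472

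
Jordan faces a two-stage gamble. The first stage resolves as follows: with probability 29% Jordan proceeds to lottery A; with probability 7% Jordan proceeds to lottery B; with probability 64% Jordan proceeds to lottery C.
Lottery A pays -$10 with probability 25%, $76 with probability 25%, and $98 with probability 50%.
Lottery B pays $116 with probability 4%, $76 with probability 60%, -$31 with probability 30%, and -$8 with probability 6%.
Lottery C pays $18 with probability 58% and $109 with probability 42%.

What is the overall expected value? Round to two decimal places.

$57.81

EV(A) = 0.25 × (-10) + 0.25 × 76 + 0.5 × 98 = -2.5 + 19 + 49 = 65.5
EV(B) = 0.04 × 116 + 0.6 × 76 + 0.3 × (-31) + 0.06 × (-8) = 4.64 + 45.6 − 9.3 − 0.48 = 40.46
EV(C) = 0.58 × 18 + 0.42 × 109 = 10.44 + 45.78 = 56.22
Overall = 0.29 × 65.5 + 0.07 × 40.46 + 0.64 × 56.22 = 18.995 + 2.8322 + 35.9808 = 57.808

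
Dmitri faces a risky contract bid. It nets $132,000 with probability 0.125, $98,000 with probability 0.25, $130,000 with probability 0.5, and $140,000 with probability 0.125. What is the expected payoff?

EV = 0.125 × 132000 + 0.25 × 98000 + 0.5 × 130000 + 0.125 × 140000 = 16500 + 24500 + 65000 + 17500 = 123500

$123,500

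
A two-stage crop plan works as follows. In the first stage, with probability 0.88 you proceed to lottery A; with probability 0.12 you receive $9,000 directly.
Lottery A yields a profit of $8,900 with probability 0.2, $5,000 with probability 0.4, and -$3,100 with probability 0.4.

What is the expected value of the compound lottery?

EV(A) = 0.2 × 8900 + 0.4 × 5000 + 0.4 × (-3100) = 1780 + 2000 − 1240 = 2540
Branch B: 9000 (certain)
Overall = 0.88 × 2540 + 0.12 × 9000 = 2235.2 + 1080 = 3315.2

$3,315.20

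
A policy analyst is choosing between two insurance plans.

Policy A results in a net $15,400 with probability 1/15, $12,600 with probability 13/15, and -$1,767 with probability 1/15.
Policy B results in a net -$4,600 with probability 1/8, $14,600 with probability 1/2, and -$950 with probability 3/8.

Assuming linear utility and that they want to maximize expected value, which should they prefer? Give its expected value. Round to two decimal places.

Policy A = 1/15 × 15400 + 13/15 × 12600 + 1/15 × (-1767) = 1026.6667 + 10920 − 117.8 = 11828.8667
Policy B = 1/8 × (-4600) + 1/2 × 14600 + 3/8 × (-950) = -575 + 7300 − 356.25 = 6368.75

Policy A ($11,828.87)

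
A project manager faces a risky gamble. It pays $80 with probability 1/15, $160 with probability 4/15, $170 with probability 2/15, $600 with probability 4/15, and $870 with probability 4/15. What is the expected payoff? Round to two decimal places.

EV = 1/15 × 80 + 4/15 × 160 + 2/15 × 170 + 4/15 × 600 + 4/15 × 870 = 5.3333 + 42.6667 + 22.6667 + 160 + 232 = 462.6667

$462.67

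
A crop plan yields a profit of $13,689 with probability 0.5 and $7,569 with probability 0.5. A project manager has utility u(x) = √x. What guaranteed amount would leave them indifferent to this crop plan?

$10,404

E[u] = 0.5·√13689 + 0.5·√7569 = 0.5·117 + 0.5·87 = 102
CE = (102)² = 10404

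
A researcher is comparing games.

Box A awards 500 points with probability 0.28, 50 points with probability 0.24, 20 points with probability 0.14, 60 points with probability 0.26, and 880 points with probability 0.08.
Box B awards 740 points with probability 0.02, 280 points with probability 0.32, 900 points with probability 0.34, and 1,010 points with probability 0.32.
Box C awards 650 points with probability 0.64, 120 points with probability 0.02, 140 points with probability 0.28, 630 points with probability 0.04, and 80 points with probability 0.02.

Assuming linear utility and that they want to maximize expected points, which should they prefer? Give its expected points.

Box A = 0.28 × 500 + 0.24 × 50 + 0.14 × 20 + 0.26 × 60 + 0.08 × 880 = 140 + 12 + 2.8 + 15.6 + 70.4 = 240.8
Box B = 0.02 × 740 + 0.32 × 280 + 0.34 × 900 + 0.32 × 1010 = 14.8 + 89.6 + 306 + 323.2 = 733.6
Box C = 0.64 × 650 + 0.02 × 120 + 0.28 × 140 + 0.04 × 630 + 0.02 × 80 = 416 + 2.4 + 39.2 + 25.2 + 1.6 = 484.4

Box B (733.6 points)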